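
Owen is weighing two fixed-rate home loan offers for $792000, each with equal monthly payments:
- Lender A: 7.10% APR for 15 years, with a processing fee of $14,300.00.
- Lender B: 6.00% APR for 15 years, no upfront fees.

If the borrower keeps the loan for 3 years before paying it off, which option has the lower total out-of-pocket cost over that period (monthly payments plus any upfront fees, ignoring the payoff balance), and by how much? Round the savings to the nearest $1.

Lender B by $31,570

Lender A: at 7.10% the monthly rate is 0.0059167, so the payment is 792,000 × 0.0059167 / (1 − 1.0059167^−180) = $7,163.07.
Lender B: monthly rate = 6%/12 = 0.0050000; payment = 792,000 × 0.0050000 / (1 − (1+0.0050000)^−180) = $6,683.35.
Over 36 months: Lender A costs 36 × $7,163.07 + $14,300.00 = $272,170.52; Lender B costs 36 × $6,683.35 = $240,600.60.
Lender B is cheaper by $272,170.52 − $240,600.60 = $31,569.92.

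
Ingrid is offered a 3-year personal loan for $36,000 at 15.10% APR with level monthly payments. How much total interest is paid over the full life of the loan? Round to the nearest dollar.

Monthly rate = 15.1%/12 = 0.0125833; payment = 36,000 × 0.0125833 / (1 − (1+0.0125833)^−36) = $1,249.72.
Total paid = 36 × $1,249.72 = $44,989.92; interest = $44,989.92 − $36,000 = $8,989.92.

$8,990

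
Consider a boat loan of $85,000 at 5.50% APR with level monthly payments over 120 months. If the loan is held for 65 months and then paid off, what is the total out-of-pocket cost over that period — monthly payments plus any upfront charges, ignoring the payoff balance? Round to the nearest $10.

Monthly rate = 5.5%/12 = 0.0045833; payment = 85,000 × 0.0045833 / (1 − (1+0.0045833)^−120) = $922.47.
Total outlay = 65 × $922.47 = $59,960.55.

$59,960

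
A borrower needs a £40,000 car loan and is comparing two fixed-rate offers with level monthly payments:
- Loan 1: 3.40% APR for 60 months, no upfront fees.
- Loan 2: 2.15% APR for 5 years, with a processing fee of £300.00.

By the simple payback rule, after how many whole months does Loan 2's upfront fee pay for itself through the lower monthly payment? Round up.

Loan 1: at 3.40% the monthly rate is 0.0028333, so the payment is 40,000 × 0.0028333 / (1 − 1.0028333^−60) = £725.88.
Loan 2: monthly rate = 2.15%/12 = 0.0017917; payment = 40,000 × 0.0017917 / (1 − (1+0.0017917)^−60) = £703.74.
Monthly savings = £725.88 − £703.74 = £22.14.
Break-even = £300.00 / £22.14 = 13.55 → 14 months.

14 months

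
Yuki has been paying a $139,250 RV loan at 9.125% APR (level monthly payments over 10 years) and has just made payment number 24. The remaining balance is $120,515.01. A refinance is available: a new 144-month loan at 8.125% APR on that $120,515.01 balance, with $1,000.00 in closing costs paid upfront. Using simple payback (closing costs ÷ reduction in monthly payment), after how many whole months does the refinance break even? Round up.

Current payment = 139,250 × 9.125%/12 / (1 − (1+0.0076042)^−120) = $1,773.39.
Refinanced payment = 120,515.01 × 0.0067708 / (1 − (1+0.0067708)^−144) = $1,312.79.
Monthly savings = $1,773.39 − $1,312.79 = $460.60.
Break-even = $1,000.00 / $460.60 = 2.17 → 3 months.

3 months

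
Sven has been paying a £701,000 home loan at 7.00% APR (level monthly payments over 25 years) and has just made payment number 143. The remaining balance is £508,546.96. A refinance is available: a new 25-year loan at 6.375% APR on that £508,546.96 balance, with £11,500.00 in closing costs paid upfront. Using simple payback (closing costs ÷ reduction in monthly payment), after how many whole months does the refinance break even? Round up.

Current payment = 701,000 × 7%/12 / (1 − (1+0.0058333)^−300) = £4,954.52.
Refinanced payment = 508,546.96 × 0.0053125 / (1 − (1+0.0053125)^−300) = £3,394.13.
Monthly savings = £4,954.52 − £3,394.13 = £1,560.39.
Break-even = £11,500.00 / £1,560.39 = 7.37 → 8 months.

8 months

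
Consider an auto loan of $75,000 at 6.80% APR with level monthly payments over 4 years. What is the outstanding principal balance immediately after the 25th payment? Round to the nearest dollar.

With monthly rate i = 6.8%/12 = 0.0056667, the balance after k of n payments is P · [(1+i)^n − (1+i)^k] / [(1+i)^n − 1].
(1+0.0056667)^48 = 1.31157963 and (1+0.0056667)^25 = 1.15173187, so the balance is 75,000 × (1.31157963 − 1.15173187) / (1.31157963 − 1) = $38,476.78.

$38,477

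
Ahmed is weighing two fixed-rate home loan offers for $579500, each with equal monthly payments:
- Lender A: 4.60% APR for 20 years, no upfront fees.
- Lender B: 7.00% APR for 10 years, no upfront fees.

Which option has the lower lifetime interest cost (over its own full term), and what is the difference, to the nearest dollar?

Lender A: at 4.60% the monthly rate is 0.0038333, so the payment is 579,500 × 0.0038333 / (1 − 1.0038333^−240) = $3,697.56.
Total interest on Lender A = 240 × $3,697.56 − $579,500 = $307,914.40.
Lender B: at 7.00% the monthly rate is 0.0058333, so the payment is 579,500 × 0.0058333 / (1 − 1.0058333^−120) = $6,728.49.
Total interest on Lender B = 120 × $6,728.49 − $579,500 = $227,918.80.
Lender B is lower by $79,995.60.

Lender B by $79,996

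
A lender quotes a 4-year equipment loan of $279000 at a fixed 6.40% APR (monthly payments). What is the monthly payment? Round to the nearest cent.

Monthly rate = 6.4%/12 = 0.0053333; payment = 279,000 × 0.0053333 / (1 − (1+0.0053333)^−48) = $6,603.61.

$6,603.61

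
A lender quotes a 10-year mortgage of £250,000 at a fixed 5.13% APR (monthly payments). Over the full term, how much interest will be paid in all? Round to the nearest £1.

£70,106

At 5.13% the monthly rate is 0.0042750, so the payment is 250,000 × 0.0042750 / (1 − 1.0042750^−120) = £2,667.55.
Total paid = 120 × £2,667.55 = £320,106.00; interest = £320,106.00 − £250,000 = £70,106.00.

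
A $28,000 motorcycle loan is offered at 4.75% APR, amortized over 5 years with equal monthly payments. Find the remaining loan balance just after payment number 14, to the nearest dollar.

With monthly rate i = 4.75%/12 = 0.0039583, the balance after k of n payments is P · [(1+i)^n − (1+i)^k] / [(1+i)^n − 1].
(1+0.0039583)^60 = 1.26748064 and (1+0.0039583)^14 = 1.05686531, so the balance is 28,000 × (1.26748064 − 1.05686531) / (1.26748064 − 1) = $22,047.31.

$22,047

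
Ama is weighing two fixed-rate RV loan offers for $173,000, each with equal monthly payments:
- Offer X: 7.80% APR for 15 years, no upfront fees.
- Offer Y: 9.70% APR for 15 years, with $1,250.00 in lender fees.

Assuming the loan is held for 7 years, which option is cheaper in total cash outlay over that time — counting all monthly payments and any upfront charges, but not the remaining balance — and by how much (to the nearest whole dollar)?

Offer X by $17,553

Offer X: monthly rate = 7.8%/12 = 0.0065000; payment = 173,000 × 0.0065000 / (1 − (1+0.0065000)^−180) = $1,633.37.
Offer Y: monthly rate = 9.7%/12 = 0.0080833; payment = 173,000 × 0.0080833 / (1 − (1+0.0080833)^−180) = $1,827.45.
Over 84 months: Offer X costs 84 × $1,633.37 = $137,203.08; Offer Y costs 84 × $1,827.45 + $1,250.00 = $154,755.80.
Offer X is cheaper by $154,755.80 − $137,203.08 = $17,552.72.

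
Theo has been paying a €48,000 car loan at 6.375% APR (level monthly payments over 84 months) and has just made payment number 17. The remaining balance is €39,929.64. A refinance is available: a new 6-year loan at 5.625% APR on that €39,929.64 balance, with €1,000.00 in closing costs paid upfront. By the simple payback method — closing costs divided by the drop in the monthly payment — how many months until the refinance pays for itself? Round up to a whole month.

Current payment = 48,000 × 6.375%/12 / (1 − (1+0.0053125)^−84) = €709.87.
Refinanced payment = 39,929.64 × 0.0046875 / (1 − (1+0.0046875)^−72) = €654.70.
Monthly savings = €709.87 − €654.70 = €55.17.
Break-even = €1,000.00 / €55.17 = 18.13 → 19 months.

19 months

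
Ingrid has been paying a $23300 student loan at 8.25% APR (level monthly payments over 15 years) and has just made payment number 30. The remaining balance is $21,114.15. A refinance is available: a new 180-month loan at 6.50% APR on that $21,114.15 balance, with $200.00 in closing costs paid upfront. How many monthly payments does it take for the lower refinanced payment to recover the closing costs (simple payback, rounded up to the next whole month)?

5 months

Current payment = 23,300 × 8.25%/12 / (1 − (1+0.0068750)^−180) = $226.04.
Refinanced payment = 21,114.15 × 0.0054167 / (1 − (1+0.0054167)^−180) = $183.93.
Monthly savings = $226.04 − $183.93 = $42.11.
Break-even = $200.00 / $42.11 = 4.75 → 5 months.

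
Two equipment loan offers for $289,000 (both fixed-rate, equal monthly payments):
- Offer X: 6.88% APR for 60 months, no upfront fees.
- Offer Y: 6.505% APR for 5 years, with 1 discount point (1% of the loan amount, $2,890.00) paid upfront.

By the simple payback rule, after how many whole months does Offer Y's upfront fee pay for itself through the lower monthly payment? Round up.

57 months

Offer X: at 6.88% the monthly rate is 0.0057333, so the payment is 289,000 × 0.0057333 / (1 − 1.0057333^−60) = $5,706.20.
Offer Y: at 6.505% the monthly rate is 0.0054208, so the payment is 289,000 × 0.0054208 / (1 − 1.0054208^−60) = $5,655.29.
Monthly savings = $5,706.20 − $5,655.29 = $50.91.
Break-even = $2,890.00 / $50.91 = 56.77 → 57 months.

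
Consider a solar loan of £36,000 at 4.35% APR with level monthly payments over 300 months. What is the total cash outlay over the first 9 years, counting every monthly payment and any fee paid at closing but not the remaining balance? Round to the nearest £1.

At 4.35% the monthly rate is 0.0036250, so the payment is 36,000 × 0.0036250 / (1 − 1.0036250^−300) = £197.05.
Total outlay = 108 × £197.05 = £21,281.40.

£21,281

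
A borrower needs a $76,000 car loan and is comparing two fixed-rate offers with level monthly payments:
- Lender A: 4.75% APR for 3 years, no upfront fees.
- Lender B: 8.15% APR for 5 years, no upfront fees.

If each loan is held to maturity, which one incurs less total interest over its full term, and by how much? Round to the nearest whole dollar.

Lender A by $11,094

Lender A: monthly rate = 4.75%/12 = 0.0039583; payment = 76,000 × 0.0039583 / (1 − (1+0.0039583)^−36) = $2,269.27.
Total interest on Lender A = 36 × $2,269.27 − $76,000 = $5,693.72.
Lender B: at 8.15% the monthly rate is 0.0067917, so the payment is 76,000 × 0.0067917 / (1 − 1.0067917^−60) = $1,546.47.
Total interest on Lender B = 60 × $1,546.47 − $76,000 = $16,788.20.
Lender A is lower by $11,094.48.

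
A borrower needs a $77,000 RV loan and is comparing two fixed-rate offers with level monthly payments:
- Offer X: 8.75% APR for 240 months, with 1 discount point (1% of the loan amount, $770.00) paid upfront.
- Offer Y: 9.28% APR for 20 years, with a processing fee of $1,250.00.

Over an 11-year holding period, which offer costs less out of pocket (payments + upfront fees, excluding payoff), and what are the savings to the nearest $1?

Offer X by $3,946

Offer X: at 8.75% the monthly rate is 0.0072917, so the payment is 77,000 × 0.0072917 / (1 − 1.0072917^−240) = $680.46.
Offer Y: monthly rate = 9.28%/12 = 0.0077333; payment = 77,000 × 0.0077333 / (1 − (1+0.0077333)^−240) = $706.72.
Over 132 months: Offer X costs 132 × $680.46 + $770.00 = $90,590.72; Offer Y costs 132 × $706.72 + $1,250.00 = $94,537.04.
Offer X is cheaper by $94,537.04 − $90,590.72 = $3,946.32.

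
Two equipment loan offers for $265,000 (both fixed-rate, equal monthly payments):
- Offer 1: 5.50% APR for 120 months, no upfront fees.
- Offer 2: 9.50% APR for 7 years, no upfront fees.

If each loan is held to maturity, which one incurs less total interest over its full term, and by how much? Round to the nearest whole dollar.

Offer 1: monthly rate = 5.5%/12 = 0.0045833; payment = 265,000 × 0.0045833 / (1 − (1+0.0045833)^−120) = $2,875.95.
Total interest on Offer 1 = 120 × $2,875.95 − $265,000 = $80,114.00.
Offer 2: at 9.50% the monthly rate is 0.0079167, so the payment is 265,000 × 0.0079167 / (1 − 1.0079167^−84) = $4,331.16.
Total interest on Offer 2 = 84 × $4,331.16 − $265,000 = $98,817.44.
Offer 1 is lower by $18,703.44.

Offer 1 by $18,703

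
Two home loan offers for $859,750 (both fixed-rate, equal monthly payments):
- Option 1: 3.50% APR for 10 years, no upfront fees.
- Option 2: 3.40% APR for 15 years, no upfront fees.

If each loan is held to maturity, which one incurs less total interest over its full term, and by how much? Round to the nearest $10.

Option 1: monthly rate = 3.5%/12 = 0.0029167; payment = 859,750 × 0.0029167 / (1 − (1+0.0029167)^−120) = $8,501.71.
Total interest on Option 1 = 120 × $8,501.71 − $859,750 = $160,455.20.
Option 2: monthly rate = 3.4%/12 = 0.0028333; payment = 859,750 × 0.0028333 / (1 − (1+0.0028333)^−180) = $6,104.07.
Total interest on Option 2 = 180 × $6,104.07 − $859,750 = $238,982.60.
Option 1 is lower by $78,527.40.

Option 1 by $78,530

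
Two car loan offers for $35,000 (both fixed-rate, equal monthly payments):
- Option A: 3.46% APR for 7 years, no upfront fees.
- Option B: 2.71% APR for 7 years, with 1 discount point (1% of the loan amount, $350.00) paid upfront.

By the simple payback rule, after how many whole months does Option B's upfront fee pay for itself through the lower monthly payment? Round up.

30 months

Option A: monthly rate = 3.46%/12 = 0.0028833; payment = 35,000 × 0.0028833 / (1 − (1+0.0028833)^−84) = $469.76.
Option B: monthly rate = 2.71%/12 = 0.0022583; payment = 35,000 × 0.0022583 / (1 − (1+0.0022583)^−84) = $457.91.
Monthly savings = $469.76 − $457.91 = $11.85.
Break-even = $350.00 / $11.85 = 29.54 → 30 months.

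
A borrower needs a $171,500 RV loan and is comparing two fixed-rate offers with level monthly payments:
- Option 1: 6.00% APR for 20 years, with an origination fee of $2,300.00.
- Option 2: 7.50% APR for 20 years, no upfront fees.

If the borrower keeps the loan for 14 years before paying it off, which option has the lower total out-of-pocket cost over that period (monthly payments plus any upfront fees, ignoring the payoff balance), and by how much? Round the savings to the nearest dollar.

Option 1: at 6.00% the monthly rate is 0.0050000, so the payment is 171,500 × 0.0050000 / (1 − 1.0050000^−240) = $1,228.68.
Option 2: monthly rate = 7.5%/12 = 0.0062500; payment = 171,500 × 0.0062500 / (1 − (1+0.0062500)^−240) = $1,381.59.
Over 168 months: Option 1 costs 168 × $1,228.68 + $2,300.00 = $208,718.24; Option 2 costs 168 × $1,381.59 = $232,107.12.
Option 1 is cheaper by $232,107.12 − $208,718.24 = $23,388.88.

Option 1 by $23,389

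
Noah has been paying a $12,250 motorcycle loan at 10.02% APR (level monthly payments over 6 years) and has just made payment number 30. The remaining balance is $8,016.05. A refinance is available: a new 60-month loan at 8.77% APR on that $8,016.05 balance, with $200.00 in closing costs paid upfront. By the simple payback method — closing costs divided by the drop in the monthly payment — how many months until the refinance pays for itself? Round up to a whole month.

Current payment = 12,250 × 10.02%/12 / (1 − (1+0.0083500)^−72) = $227.07.
Refinanced payment = 8,016.05 × 0.0073083 / (1 − (1+0.0073083)^−60) = $165.51.
Monthly savings = $227.07 − $165.51 = $61.56.
Break-even = $200.00 / $61.56 = 3.25 → 4 months.

4 months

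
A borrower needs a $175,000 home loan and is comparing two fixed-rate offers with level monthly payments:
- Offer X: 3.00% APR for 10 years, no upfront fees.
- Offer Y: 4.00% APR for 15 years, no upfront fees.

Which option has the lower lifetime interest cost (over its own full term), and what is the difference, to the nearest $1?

Offer X by $30,224

Offer X: monthly rate = 3%/12 = 0.0025000; payment = 175,000 × 0.0025000 / (1 − (1+0.0025000)^−120) = $1,689.81.
Total interest on Offer X = 120 × $1,689.81 − $175,000 = $27,777.20.
Offer Y: at 4.00% the monthly rate is 0.0033333, so the payment is 175,000 × 0.0033333 / (1 − 1.0033333^−180) = $1,294.45.
Total interest on Offer Y = 180 × $1,294.45 − $175,000 = $58,001.00.
Offer X is lower by $30,223.80.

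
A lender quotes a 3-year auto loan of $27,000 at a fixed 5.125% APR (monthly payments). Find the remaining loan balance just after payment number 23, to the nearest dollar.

$10,231

With monthly rate i = 5.125%/12 = 0.0042708, the balance after k of n payments is P · [(1+i)^n − (1+i)^k] / [(1+i)^n − 1].
(1+0.0042708)^36 = 1.16581756 and (1+0.0042708)^23 = 1.10298485, so the balance is 27,000 × (1.16581756 − 1.10298485) / (1.16581756 − 1) = $10,231.02.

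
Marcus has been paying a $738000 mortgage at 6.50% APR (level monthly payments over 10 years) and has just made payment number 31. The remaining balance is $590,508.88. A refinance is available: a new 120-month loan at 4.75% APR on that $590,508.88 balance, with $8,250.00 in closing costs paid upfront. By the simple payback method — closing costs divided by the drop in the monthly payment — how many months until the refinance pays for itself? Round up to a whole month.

4 months

Current payment = 738,000 × 6.5%/12 / (1 − (1+0.0054167)^−120) = $8,379.84.
Refinanced payment = 590,508.88 × 0.0039583 / (1 − (1+0.0039583)^−120) = $6,191.35.
Monthly savings = $8,379.84 − $6,191.35 = $2,188.49.
Break-even = $8,250.00 / $2,188.49 = 3.77 → 4 months.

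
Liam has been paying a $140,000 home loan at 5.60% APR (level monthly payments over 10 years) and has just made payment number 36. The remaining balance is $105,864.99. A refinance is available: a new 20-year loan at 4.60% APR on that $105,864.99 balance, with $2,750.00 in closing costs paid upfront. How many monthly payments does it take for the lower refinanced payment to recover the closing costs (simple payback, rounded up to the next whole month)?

4 months

Current payment = 140,000 × 5.6%/12 / (1 − (1+0.0046667)^−120) = $1,526.31.
Refinanced payment = 105,864.99 × 0.0038333 / (1 − (1+0.0038333)^−240) = $675.48.
Monthly savings = $1,526.31 − $675.48 = $850.83.
Break-even = $2,750.00 / $850.83 = 3.23 → 4 months.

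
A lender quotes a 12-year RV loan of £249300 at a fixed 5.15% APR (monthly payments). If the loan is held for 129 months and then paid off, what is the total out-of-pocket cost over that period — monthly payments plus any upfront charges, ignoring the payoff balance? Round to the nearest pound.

£299,868

At 5.15% the monthly rate is 0.0042917, so the payment is 249,300 × 0.0042917 / (1 − 1.0042917^−144) = £2,324.56.
Total outlay = 129 × £2,324.56 = £299,868.24.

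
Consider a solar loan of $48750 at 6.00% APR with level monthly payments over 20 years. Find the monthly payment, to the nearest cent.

Monthly rate = 6%/12 = 0.0050000; payment = 48,750 × 0.0050000 / (1 − (1+0.0050000)^−240) = $349.26.

$349.26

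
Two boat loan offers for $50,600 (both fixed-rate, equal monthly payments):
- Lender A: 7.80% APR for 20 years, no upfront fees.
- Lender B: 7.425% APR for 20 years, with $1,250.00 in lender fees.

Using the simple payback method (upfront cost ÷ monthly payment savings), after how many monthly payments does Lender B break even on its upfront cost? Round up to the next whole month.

Lender A: monthly rate = 7.8%/12 = 0.0065000; payment = 50,600 × 0.0065000 / (1 − (1+0.0065000)^−240) = $416.96.
Lender B: at 7.425% the monthly rate is 0.0061875, so the payment is 50,600 × 0.0061875 / (1 − 1.0061875^−240) = $405.31.
Monthly savings = $416.96 − $405.31 = $11.65.
Break-even = $1,250.00 / $11.65 = 107.30 → 108 months.

108 months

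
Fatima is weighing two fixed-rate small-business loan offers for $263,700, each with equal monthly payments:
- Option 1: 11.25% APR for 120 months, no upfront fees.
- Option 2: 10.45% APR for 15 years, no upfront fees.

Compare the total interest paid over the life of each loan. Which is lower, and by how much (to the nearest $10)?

Option 1: monthly rate = 11.25%/12 = 0.0093750; payment = 263,700 × 0.0093750 / (1 − (1+0.0093750)^−120) = $3,669.89.
Total interest on Option 1 = 120 × $3,669.89 − $263,700 = $176,686.80.
Option 2: monthly rate = 10.45%/12 = 0.0087083; payment = 263,700 × 0.0087083 / (1 − (1+0.0087083)^−180) = $2,906.77.
Total interest on Option 2 = 180 × $2,906.77 − $263,700 = $259,518.60.
Option 1 is lower by $82,831.80.

Option 1 by $82,830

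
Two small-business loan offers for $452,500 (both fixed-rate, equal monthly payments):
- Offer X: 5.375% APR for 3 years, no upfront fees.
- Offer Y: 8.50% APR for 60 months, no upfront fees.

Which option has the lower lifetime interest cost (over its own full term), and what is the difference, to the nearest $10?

Offer X by $66,050

Offer X: monthly rate = 5.375%/12 = 0.0044792; payment = 452,500 × 0.0044792 / (1 − (1+0.0044792)^−36) = $13,638.15.
Total interest on Offer X = 36 × $13,638.15 − $452,500 = $38,473.40.
Offer Y: at 8.50% the monthly rate is 0.0070833, so the payment is 452,500 × 0.0070833 / (1 − 1.0070833^−60) = $9,283.73.
Total interest on Offer Y = 60 × $9,283.73 − $452,500 = $104,523.80.
Offer X is lower by $66,050.40.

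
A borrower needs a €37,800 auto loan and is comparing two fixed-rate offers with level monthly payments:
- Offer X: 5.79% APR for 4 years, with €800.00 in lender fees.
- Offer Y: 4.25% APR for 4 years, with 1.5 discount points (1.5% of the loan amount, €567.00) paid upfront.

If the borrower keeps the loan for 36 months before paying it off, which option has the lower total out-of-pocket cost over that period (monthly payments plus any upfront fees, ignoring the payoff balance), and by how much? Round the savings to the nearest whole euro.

Offer X: at 5.79% the monthly rate is 0.0048250, so the payment is 37,800 × 0.0048250 / (1 − 1.0048250^−48) = €884.10.
Offer Y: monthly rate = 4.25%/12 = 0.0035417; payment = 37,800 × 0.0035417 / (1 − (1+0.0035417)^−48) = €857.72.
Over 36 months: Offer X costs 36 × €884.10 + €800.00 = €32,627.60; Offer Y costs 36 × €857.72 + €567.00 = €31,444.92.
Offer Y is cheaper by €32,627.60 − €31,444.92 = €1,182.68.

Offer Y by €1,183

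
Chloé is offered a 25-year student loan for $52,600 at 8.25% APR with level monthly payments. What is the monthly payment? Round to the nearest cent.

At 8.25% the monthly rate is 0.0068750, so the payment is 52,600 × 0.0068750 / (1 − 1.0068750^−300) = $414.72.

$414.72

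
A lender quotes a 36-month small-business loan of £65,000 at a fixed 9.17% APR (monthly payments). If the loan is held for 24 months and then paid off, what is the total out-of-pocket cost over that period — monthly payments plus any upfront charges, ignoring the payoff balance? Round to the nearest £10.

Monthly rate = 9.17%/12 = 0.0076417; payment = 65,000 × 0.0076417 / (1 − (1+0.0076417)^−36) = £2,072.13.
Total outlay = 24 × £2,072.13 = £49,731.12.

£49,730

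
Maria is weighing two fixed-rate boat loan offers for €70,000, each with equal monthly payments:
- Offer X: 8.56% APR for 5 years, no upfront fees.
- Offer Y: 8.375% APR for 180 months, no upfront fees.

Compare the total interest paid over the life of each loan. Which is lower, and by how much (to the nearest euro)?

Offer X: at 8.56% the monthly rate is 0.0071333, so the payment is 70,000 × 0.0071333 / (1 − 1.0071333^−60) = €1,438.18.
Total interest on Offer X = 60 × €1,438.18 − €70,000 = €16,290.80.
Offer Y: at 8.375% the monthly rate is 0.0069792, so the payment is 70,000 × 0.0069792 / (1 − 1.0069792^−180) = €684.20.
Total interest on Offer Y = 180 × €684.20 − €70,000 = €53,156.00.
Offer X is lower by €36,865.20.

Offer X by €36,865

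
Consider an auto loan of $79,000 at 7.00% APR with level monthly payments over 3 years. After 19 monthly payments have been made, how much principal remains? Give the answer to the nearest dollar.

$39,369

With monthly rate i = 7%/12 = 0.0058333, the balance after k of n payments is P · [(1+i)^n − (1+i)^k] / [(1+i)^n − 1].
(1+0.0058333)^36 = 1.23292559 and (1+0.0058333)^19 = 1.11684899, so the balance is 79,000 × (1.23292559 − 1.11684899) / (1.23292559 − 1) = $39,369.02.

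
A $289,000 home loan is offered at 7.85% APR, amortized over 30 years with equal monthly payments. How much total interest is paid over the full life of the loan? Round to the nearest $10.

At 7.85% the monthly rate is 0.0065417, so the payment is 289,000 × 0.0065417 / (1 − 1.0065417^−360) = $2,090.44.
Total paid = 360 × $2,090.44 = $752,558.40; interest = $752,558.40 − $289,000 = $463,558.40.

$463,560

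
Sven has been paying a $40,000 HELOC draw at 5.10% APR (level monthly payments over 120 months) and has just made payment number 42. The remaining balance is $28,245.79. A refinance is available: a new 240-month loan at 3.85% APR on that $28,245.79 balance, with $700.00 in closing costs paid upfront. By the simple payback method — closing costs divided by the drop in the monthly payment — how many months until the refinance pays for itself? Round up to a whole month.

Current payment = 40,000 × 5.1%/12 / (1 − (1+0.0042500)^−120) = $426.22.
Refinanced payment = 28,245.79 × 0.0032083 / (1 − (1+0.0032083)^−240) = $168.94.
Monthly savings = $426.22 − $168.94 = $257.28.
Break-even = $700.00 / $257.28 = 2.72 → 3 months.

3 months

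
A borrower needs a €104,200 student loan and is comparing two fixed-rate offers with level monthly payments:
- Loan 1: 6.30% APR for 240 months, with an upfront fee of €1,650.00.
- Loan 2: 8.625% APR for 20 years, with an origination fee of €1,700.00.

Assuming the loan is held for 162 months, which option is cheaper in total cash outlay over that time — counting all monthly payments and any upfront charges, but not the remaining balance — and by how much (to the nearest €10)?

Loan 1: at 6.30% the monthly rate is 0.0052500, so the payment is 104,200 × 0.0052500 / (1 − 1.0052500^−240) = €764.67.
Loan 2: at 8.625% the monthly rate is 0.0071875, so the payment is 104,200 × 0.0071875 / (1 − 1.0071875^−240) = €912.53.
Over 162 months: Loan 1 costs 162 × €764.67 + €1,650.00 = €125,526.54; Loan 2 costs 162 × €912.53 + €1,700.00 = €149,529.86.
Loan 1 is cheaper by €149,529.86 − €125,526.54 = €24,003.32.

Loan 1 by €24,000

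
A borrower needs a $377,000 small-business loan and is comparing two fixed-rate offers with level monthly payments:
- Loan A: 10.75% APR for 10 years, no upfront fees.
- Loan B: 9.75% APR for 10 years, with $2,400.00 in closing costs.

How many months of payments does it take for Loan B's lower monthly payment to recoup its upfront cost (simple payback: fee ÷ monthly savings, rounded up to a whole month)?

Loan A: monthly rate = 10.75%/12 = 0.0089583; payment = 377,000 × 0.0089583 / (1 − (1+0.0089583)^−120) = $5,139.97.
Loan B: monthly rate = 9.75%/12 = 0.0081250; payment = 377,000 × 0.0081250 / (1 − (1+0.0081250)^−120) = $4,930.04.
Monthly savings = $5,139.97 − $4,930.04 = $209.93.
Break-even = $2,400.00 / $209.93 = 11.43 → 12 months.

12 months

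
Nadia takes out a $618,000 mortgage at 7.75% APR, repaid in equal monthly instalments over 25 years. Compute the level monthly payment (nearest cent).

$4,667.93

At 7.75% the monthly rate is 0.0064583, so the payment is 618,000 × 0.0064583 / (1 − 1.0064583^−300) = $4,667.93.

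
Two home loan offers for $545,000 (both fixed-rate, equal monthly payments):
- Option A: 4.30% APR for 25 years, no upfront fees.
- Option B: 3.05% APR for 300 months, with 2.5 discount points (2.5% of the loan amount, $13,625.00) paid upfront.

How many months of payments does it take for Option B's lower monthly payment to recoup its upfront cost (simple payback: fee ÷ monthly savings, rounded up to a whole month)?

Option A: monthly rate = 4.3%/12 = 0.0035833; payment = 545,000 × 0.0035833 / (1 − (1+0.0035833)^−300) = $2,967.75.
Option B: monthly rate = 3.05%/12 = 0.0025417; payment = 545,000 × 0.0025417 / (1 − (1+0.0025417)^−300) = $2,598.65.
Monthly savings = $2,967.75 − $2,598.65 = $369.10.
Break-even = $13,625.00 / $369.10 = 36.91 → 37 months.

37 months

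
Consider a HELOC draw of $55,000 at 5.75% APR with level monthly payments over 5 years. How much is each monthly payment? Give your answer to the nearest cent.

$1,056.92

Monthly rate = 5.75%/12 = 0.0047917; payment = 55,000 × 0.0047917 / (1 − (1+0.0047917)^−60) = $1,056.92.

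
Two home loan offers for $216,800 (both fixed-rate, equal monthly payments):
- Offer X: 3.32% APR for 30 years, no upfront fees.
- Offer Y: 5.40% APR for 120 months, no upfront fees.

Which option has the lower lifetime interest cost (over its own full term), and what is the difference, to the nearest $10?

Offer X: monthly rate = 3.32%/12 = 0.0027667; payment = 216,800 × 0.0027667 / (1 − (1+0.0027667)^−360) = $951.88.
Total interest on Offer X = 360 × $951.88 − $216,800 = $125,876.80.
Offer Y: at 5.40% the monthly rate is 0.0045000, so the payment is 216,800 × 0.0045000 / (1 − 1.0045000^−120) = $2,342.12.
Total interest on Offer Y = 120 × $2,342.12 − $216,800 = $64,254.40.
Offer Y is lower by $61,622.40.

Offer Y by $61,620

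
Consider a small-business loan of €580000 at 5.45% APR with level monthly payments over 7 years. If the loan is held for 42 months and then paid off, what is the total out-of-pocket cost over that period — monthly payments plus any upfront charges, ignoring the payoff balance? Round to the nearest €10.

Monthly rate = 5.45%/12 = 0.0045417; payment = 580,000 × 0.0045417 / (1 − (1+0.0045417)^−84) = €8,320.87.
Total outlay = 42 × €8,320.87 = €349,476.54.

€349,480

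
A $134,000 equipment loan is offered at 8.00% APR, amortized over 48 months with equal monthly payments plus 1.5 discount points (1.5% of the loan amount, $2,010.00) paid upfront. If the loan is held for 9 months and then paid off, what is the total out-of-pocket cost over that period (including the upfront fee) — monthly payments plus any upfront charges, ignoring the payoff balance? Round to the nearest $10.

At 8.00% the monthly rate is 0.0066667, so the payment is 134,000 × 0.0066667 / (1 − 1.0066667^−48) = $3,271.33.
Total outlay = 9 × $3,271.33 + $2,010.00 = $31,451.97.

$31,450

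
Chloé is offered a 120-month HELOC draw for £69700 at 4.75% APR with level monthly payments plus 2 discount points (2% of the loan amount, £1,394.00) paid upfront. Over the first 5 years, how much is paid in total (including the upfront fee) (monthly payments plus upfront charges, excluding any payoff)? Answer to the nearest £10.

Monthly rate = 4.75%/12 = 0.0039583; payment = 69,700 × 0.0039583 / (1 − (1+0.0039583)^−120) = £730.79.
Total outlay = 60 × £730.79 + £1,394.00 = £45,241.40.

£45,240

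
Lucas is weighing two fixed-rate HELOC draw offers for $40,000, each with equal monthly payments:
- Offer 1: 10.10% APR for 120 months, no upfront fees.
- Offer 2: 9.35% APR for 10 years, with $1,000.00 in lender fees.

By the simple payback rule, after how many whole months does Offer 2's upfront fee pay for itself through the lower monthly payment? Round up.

Offer 1: monthly rate = 10.1%/12 = 0.0084167; payment = 40,000 × 0.0084167 / (1 − (1+0.0084167)^−120) = $530.82.
Offer 2: monthly rate = 9.35%/12 = 0.0077917; payment = 40,000 × 0.0077917 / (1 − (1+0.0077917)^−120) = $514.31.
Monthly savings = $530.82 − $514.31 = $16.51.
Break-even = $1,000.00 / $16.51 = 60.57 → 61 months.

61 months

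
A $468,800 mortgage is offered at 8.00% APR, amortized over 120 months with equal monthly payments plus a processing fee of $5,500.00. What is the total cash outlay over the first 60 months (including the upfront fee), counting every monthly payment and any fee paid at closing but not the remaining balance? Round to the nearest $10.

Monthly rate = 8%/12 = 0.0066667; payment = 468,800 × 0.0066667 / (1 − (1+0.0066667)^−120) = $5,687.84.
Total outlay = 60 × $5,687.84 + $5,500.00 = $346,770.40.

$346,770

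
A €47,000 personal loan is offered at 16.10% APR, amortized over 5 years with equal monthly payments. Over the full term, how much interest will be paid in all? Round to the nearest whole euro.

€21,727

At 16.10% the monthly rate is 0.0134167, so the payment is 47,000 × 0.0134167 / (1 − 1.0134167^−60) = €1,145.45.
Total paid = 60 × €1,145.45 = €68,727.00; interest = €68,727.00 − €47,000 = €21,727.00.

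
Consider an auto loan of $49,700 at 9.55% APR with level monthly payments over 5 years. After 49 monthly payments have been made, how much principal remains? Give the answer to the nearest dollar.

With monthly rate i = 9.55%/12 = 0.0079583, the balance after k of n payments is P · [(1+i)^n − (1+i)^k] / [(1+i)^n − 1].
(1+0.0079583)^60 = 1.60899534 and (1+0.0079583)^49 = 1.47464135, so the balance is 49,700 × (1.60899534 − 1.47464135) / (1.60899534 − 1) = $10,964.60.

$10,965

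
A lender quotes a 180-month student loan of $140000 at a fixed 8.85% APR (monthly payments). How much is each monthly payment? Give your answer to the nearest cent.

At 8.85% the monthly rate is 0.0073750, so the payment is 140,000 × 0.0073750 / (1 − 1.0073750^−180) = $1,407.51.

$1,407.51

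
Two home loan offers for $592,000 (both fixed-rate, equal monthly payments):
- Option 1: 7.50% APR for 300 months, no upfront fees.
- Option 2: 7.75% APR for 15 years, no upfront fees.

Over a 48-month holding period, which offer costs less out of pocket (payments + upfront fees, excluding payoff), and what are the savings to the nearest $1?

Option 1: monthly rate = 7.5%/12 = 0.0062500; payment = 592,000 × 0.0062500 / (1 − (1+0.0062500)^−300) = $4,374.83.
Option 2: monthly rate = 7.75%/12 = 0.0064583; payment = 592,000 × 0.0064583 / (1 − (1+0.0064583)^−180) = $5,572.35.
Over 48 months: Option 1 costs 48 × $4,374.83 = $209,991.84; Option 2 costs 48 × $5,572.35 = $267,472.80.
Option 1 is cheaper by $267,472.80 − $209,991.84 = $57,480.96.

Option 1 by $57,481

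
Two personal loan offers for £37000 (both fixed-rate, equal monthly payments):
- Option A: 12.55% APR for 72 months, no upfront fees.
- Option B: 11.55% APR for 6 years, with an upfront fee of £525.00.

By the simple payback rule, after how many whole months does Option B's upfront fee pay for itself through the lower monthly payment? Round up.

Option A: at 12.55% the monthly rate is 0.0104583, so the payment is 37,000 × 0.0104583 / (1 − 1.0104583^−72) = £733.98.
Option B: at 11.55% the monthly rate is 0.0096250, so the payment is 37,000 × 0.0096250 / (1 − 1.0096250^−72) = £714.73.
Monthly savings = £733.98 − £714.73 = £19.25.
Break-even = £525.00 / £19.25 = 27.27 → 28 months.

28 months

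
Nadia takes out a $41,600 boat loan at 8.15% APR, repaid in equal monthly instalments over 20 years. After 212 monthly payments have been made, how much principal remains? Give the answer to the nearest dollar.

With monthly rate i = 8.15%/12 = 0.0067917, the balance after k of n payments is P · [(1+i)^n − (1+i)^k] / [(1+i)^n − 1].
(1+0.0067917)^240 = 5.07582832 and (1+0.0067917)^212 = 4.19950191, so the balance is 41,600 × (5.07582832 − 4.19950191) / (5.07582832 − 1) = $8,944.24.

$8,944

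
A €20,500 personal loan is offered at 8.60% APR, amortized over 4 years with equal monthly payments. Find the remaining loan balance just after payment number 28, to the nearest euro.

With monthly rate i = 8.6%/12 = 0.0071667, the balance after k of n payments is P · [(1+i)^n − (1+i)^k] / [(1+i)^n − 1].
(1+0.0071667)^48 = 1.40884919 and (1+0.0071667)^28 = 1.22134295, so the balance is 20,500 × (1.40884919 − 1.22134295) / (1.40884919 − 1) = €9,401.70.

€9,402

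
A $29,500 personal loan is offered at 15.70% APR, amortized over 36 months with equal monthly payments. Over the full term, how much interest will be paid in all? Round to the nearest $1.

Monthly rate = 15.7%/12 = 0.0130833; payment = 29,500 × 0.0130833 / (1 − (1+0.0130833)^−36) = $1,032.77.
Total paid = 36 × $1,032.77 = $37,179.72; interest = $37,179.72 − $29,500 = $7,679.72.

$7,680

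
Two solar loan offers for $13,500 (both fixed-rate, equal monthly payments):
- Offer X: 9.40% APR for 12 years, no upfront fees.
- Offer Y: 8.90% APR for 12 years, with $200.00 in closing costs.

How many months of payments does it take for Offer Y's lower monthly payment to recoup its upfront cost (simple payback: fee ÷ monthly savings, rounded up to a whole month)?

Offer X: monthly rate = 9.4%/12 = 0.0078333; payment = 13,500 × 0.0078333 / (1 − (1+0.0078333)^−144) = $156.69.
Offer Y: monthly rate = 8.9%/12 = 0.0074167; payment = 13,500 × 0.0074167 / (1 − (1+0.0074167)^−144) = $152.87.
Monthly savings = $156.69 − $152.87 = $3.82.
Break-even = $200.00 / $3.82 = 52.36 → 53 months.

53 months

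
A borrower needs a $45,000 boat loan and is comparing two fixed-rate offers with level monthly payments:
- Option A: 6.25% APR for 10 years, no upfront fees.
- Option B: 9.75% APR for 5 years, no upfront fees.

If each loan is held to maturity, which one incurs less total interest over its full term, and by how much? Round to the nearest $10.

Option B by $3,600

Option A: monthly rate = 6.25%/12 = 0.0052083; payment = 45,000 × 0.0052083 / (1 − (1+0.0052083)^−120) = $505.26.
Total interest on Option A = 120 × $505.26 − $45,000 = $15,631.20.
Option B: monthly rate = 9.75%/12 = 0.0081250; payment = 45,000 × 0.0081250 / (1 − (1+0.0081250)^−60) = $950.59.
Total interest on Option B = 60 × $950.59 − $45,000 = $12,035.40.
Option B is lower by $3,595.80.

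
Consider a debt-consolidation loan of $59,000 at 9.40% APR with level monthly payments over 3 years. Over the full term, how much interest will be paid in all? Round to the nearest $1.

Monthly rate = 9.4%/12 = 0.0078333; payment = 59,000 × 0.0078333 / (1 − (1+0.0078333)^−36) = $1,887.19.
Total paid = 36 × $1,887.19 = $67,938.84; interest = $67,938.84 − $59,000 = $8,938.84.

$8,939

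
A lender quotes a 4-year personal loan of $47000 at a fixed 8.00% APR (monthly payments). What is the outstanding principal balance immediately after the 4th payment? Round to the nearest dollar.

$43,630

With monthly rate i = 8%/12 = 0.0066667, the balance after k of n payments is P · [(1+i)^n − (1+i)^k] / [(1+i)^n − 1].
(1+0.0066667)^48 = 1.37566610 and (1+0.0066667)^4 = 1.02693452, so the balance is 47,000 × (1.37566610 − 1.02693452) / (1.37566610 − 1) = $43,630.19.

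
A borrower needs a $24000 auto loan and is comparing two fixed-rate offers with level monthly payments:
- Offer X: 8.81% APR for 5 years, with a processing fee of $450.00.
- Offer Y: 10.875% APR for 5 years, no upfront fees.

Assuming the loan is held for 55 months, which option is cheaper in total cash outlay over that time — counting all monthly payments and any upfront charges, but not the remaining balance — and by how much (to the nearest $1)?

Offer X by $888

Offer X: at 8.81% the monthly rate is 0.0073417, so the payment is 24,000 × 0.0073417 / (1 − 1.0073417^−60) = $495.99.
Offer Y: monthly rate = 10.875%/12 = 0.0090625; payment = 24,000 × 0.0090625 / (1 − (1+0.0090625)^−60) = $520.32.
Over 55 months: Offer X costs 55 × $495.99 + $450.00 = $27,729.45; Offer Y costs 55 × $520.32 = $28,617.60.
Offer X is cheaper by $28,617.60 − $27,729.45 = $888.15.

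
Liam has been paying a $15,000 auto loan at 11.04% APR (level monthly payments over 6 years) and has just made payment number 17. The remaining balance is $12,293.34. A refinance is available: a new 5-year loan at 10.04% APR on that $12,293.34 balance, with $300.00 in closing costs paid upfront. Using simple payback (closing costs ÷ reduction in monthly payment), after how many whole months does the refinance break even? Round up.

13 months

Current payment = 15,000 × 11.04%/12 / (1 − (1+0.0092000)^−72) = $285.82.
Refinanced payment = 12,293.34 × 0.0083667 / (1 − (1+0.0083667)^−60) = $261.44.
Monthly savings = $285.82 − $261.44 = $24.38.
Break-even = $300.00 / $24.38 = 12.31 → 13 months.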